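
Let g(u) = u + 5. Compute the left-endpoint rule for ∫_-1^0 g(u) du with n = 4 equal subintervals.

4.375

Δu = (0 − (-1))/4 = 0.25.
Left endpoints: -1, -0.75, -0.5, -0.25.
g(-1) = 4, g(-0.75) = 4.25, g(-0.5) = 4.5, g(-0.25) = 4.75.
Sum = Δu · [g(-1) + g(-0.75) + g(-0.5) + g(-0.25)].
Sum = 4.375.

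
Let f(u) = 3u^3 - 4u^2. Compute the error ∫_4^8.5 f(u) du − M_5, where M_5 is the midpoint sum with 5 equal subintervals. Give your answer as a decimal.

15.8709375

Exact integral: ∫_4^8.5 f(u) du = 2989.546875.
M_5 = 2973.6759375.
Error = 2989.546875 − 2973.6759375 = 15.8709375.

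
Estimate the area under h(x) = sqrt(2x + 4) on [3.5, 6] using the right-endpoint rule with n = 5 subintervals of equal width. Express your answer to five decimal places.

Δx = (6 − 3.5)/5 = 0.5.
Right endpoints: 4, 4.5, 5, 5.5, 6.
h(4) ≈ 3.46410, h(4.5) ≈ 3.60555, h(5) ≈ 3.74166, h(5.5) ≈ 3.87298, h(6) ≈ 4.00000.
Sum = Δx · [h(4) + h(4.5) + h(5) + h(5.5) + h(6)].
Sum ≈ 9.34215.

9.34215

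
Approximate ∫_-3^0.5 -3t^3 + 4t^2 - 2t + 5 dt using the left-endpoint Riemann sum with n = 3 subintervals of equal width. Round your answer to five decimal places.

Δt = (0.5 − (-3))/3 = 7/6.
Left endpoints: -3, -11/6, -2/3.
f(-3) = 128, f(-11/6) = 2923/72, f(-2/3) = 9.
Sum = Δt · [f(-3) + f(-11/6) + f(-2/3)].
Sum ≈ 207.19676.

207.19676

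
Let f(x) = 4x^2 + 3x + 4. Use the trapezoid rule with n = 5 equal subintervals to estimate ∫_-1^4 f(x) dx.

132.5

Δx = (4 − (-1))/5 = 1.
f(-1) = 5, f(0) = 4, f(1) = 11, f(2) = 26, f(3) = 49, f(4) = 80.
T_5 = (Δx/2)·[f(x_0) + 2f(x_1) + ... + 2f(x_{4}) + f(x_5)].
Sum = 132.5.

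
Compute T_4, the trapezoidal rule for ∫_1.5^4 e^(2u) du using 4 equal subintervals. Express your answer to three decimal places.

Δu = (4 − 1.5)/4 = 0.625.
f(1.5) ≈ 20.086, f(2.125) ≈ 70.105, f(2.75) ≈ 244.692, f(3.375) ≈ 854.059, f(4) ≈ 2980.958.
T_4 = (Δu/2)·[f(u_0) + 2f(u_1) + 2f(u_2) + 2f(u_3) + f(u_4)].
Sum ≈ 1668.361.

1668.361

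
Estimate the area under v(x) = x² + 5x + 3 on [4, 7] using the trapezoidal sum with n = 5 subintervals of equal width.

Δx = (7 − 4)/5 = 0.6.
v(4) = 39, v(4.6) = 47.16, v(5.2) = 56.04, v(5.8) = 65.64, v(6.4) = 75.96, v(7) = 87.
T_5 = (Δx/2)·[v(x_0) + 2v(x_1) + ... + 2v(x_{4}) + v(x_5)].
Sum = 184.68.

184.68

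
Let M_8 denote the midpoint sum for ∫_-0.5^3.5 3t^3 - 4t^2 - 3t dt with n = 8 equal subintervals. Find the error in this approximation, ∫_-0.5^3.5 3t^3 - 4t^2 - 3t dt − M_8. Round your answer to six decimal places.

0.791667

Exact integral: ∫_-0.5^3.5 f(t) dt ≈ 37.16666667.
M_8 = 36.375.
Error ≈ 37.16666667 − 36.375 ≈ 0.791667.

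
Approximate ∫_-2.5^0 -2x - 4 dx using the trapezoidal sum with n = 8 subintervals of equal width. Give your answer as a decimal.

-3.75

Δx = (0 − (-2.5))/8 = 0.3125.
f(-2.5) = 1, f(-2.1875) = 0.375, f(-1.875) = -0.25, f(-1.5625) = -0.875, f(-1.25) = -1.5, f(-0.9375) = -2.125, f(-0.625) = -2.75, f(-0.3125) = -3.375, f(0) = -4.
T_8 = (Δx/2)·[f(x_0) + 2f(x_1) + ... + 2f(x_{7}) + f(x_8)].
Sum = -3.75.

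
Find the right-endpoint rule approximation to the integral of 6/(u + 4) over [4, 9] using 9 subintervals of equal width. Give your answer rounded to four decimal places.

2.8344

Δu = (9 − 4)/9 = 5/9.
Right endpoints: 41/9, 46/9, 17/3, 56/9, 61/9, 22/3, 71/9, 76/9, 9.
f(41/9) = 54/77, f(46/9) = 27/41, f(17/3) = 18/29, f(56/9) = 27/46, f(61/9) = 54/97, f(22/3) = 9/17, f(71/9) = 54/107, f(76/9) = 27/56, f(9) = 6/13.
Sum = Δu · [f(41/9) + f(46/9) + f(17/3) + ...].
Sum ≈ 2.8344.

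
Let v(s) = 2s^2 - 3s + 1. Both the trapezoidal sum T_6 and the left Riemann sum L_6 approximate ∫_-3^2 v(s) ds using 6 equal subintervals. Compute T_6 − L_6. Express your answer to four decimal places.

T_6 ≈ 36.990741.
L_6 ≈ 47.407407.
T_6 − L_6 ≈ -10.4167.

-10.4167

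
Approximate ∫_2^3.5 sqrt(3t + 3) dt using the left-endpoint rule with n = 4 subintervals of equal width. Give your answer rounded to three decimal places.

4.895

Δt = (3.5 − 2)/4 = 0.375.
Left endpoints: 2, 2.375, 2.75, 3.125.
f(2) ≈ 3.000, f(2.375) ≈ 3.182, f(2.75) ≈ 3.354, f(3.125) ≈ 3.518.
Sum = Δt · [f(2) + f(2.375) + f(2.75) + f(3.125)].
Sum ≈ 4.895.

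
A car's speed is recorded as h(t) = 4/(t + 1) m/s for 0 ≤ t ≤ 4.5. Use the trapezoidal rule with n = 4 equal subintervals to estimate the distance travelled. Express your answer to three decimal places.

Δt = (4.5 − 0)/4 = 1.125.
h(0) = 4, h(1.125) = 32/17, h(2.25) = 16/13, h(3.375) = 32/35, h(4.5) = 8/11.
T_4 = (Δt/2)·[h(t_0) + 2h(t_1) + 2h(t_2) + 2h(t_3) + h(t_4)].
Sum ≈ 7.190.

7.190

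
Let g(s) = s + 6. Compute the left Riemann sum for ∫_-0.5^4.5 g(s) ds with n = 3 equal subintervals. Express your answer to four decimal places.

Δs = (4.5 − (-0.5))/3 = 5/3.
Left endpoints: -0.5, 7/6, 17/6.
g(-0.5) = 5.5, g(7/6) = 43/6, g(17/6) = 53/6.
Sum = Δs · [g(-0.5) + g(7/6) + g(17/6)].
Sum ≈ 35.8333.

35.8333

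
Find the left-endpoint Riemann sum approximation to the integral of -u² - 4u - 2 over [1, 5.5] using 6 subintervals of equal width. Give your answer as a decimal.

Δu = (5.5 − 1)/6 = 0.75.
Left endpoints: 1, 1.75, 2.5, 3.25, 4, 4.75.
f(1) = -7, f(1.75) = -12.0625, f(2.5) = -18.25, f(3.25) = -25.5625, f(4) = -34, f(4.75) = -43.5625.
Sum = Δu · [f(1) + f(1.75) + f(2.5) + ...].
Sum = -105.328125.

-105.328125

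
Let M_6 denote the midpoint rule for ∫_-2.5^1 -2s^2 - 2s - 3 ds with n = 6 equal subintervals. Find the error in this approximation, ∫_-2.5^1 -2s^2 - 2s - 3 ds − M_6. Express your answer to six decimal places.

-0.198495

Exact integral: ∫_-2.5^1 f(s) ds ≈ -16.33333333.
M_6 ≈ -16.13483796.
Error ≈ -16.33333333 − (-16.13483796) ≈ -0.198495.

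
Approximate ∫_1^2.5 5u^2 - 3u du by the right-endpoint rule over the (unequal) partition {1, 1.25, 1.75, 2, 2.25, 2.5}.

Subinterval widths: 0.25, 0.5, 0.25, 0.25, 0.25.
Right endpoints: 1.25, 1.75, 2, 2.25, 2.5.
f(1.25) = 4.0625, f(1.75) = 10.0625, f(2) = 14, f(2.25) = 18.5625, f(2.5) = 23.75.
Sum = Σ Δu_i · f(u_i).
Sum = 20.125.

20.125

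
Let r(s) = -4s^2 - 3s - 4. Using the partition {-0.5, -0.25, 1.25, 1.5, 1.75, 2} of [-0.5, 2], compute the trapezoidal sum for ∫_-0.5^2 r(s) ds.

Subinterval widths: 0.25, 1.5, 0.25, 0.25, 0.25.
r(-0.5) = -3.5, r(-0.25) = -3.5, r(1.25) = -14, r(1.5) = -17.5, r(1.75) = -21.5, r(2) = -26.
On each subinterval the trapezoid contributes (Δs_i/2)·[r(s_{i-1}) + r(s_i)].
Sum = -28.75.

-28.75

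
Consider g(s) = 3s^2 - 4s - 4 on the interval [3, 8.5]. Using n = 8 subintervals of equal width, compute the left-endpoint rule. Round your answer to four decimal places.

382.2607

Δs = (8.5 − 3)/8 = 0.6875.
Left endpoints: 3, 3.6875, 4.375, 5.0625, 5.75, 6.4375, 7.125, 7.8125.
g(3) = 11, g(3.6875) = 22.04296875, g(4.375) = 35.921875, g(5.0625) = 52.63671875, g(5.75) = 72.1875, g(6.4375) = 94.57421875, g(7.125) = 119.796875, g(7.8125) = 147.85546875.
Sum = Δs · [g(3) + g(3.6875) + g(4.375) + ...].
Sum ≈ 382.2607.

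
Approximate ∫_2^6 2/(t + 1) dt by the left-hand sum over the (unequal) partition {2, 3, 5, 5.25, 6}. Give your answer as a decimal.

1.99

Subinterval widths: 1, 2, 0.25, 0.75.
Left endpoints: 2, 3, 5, 5.25.
f(2) = 2/3, f(3) = 0.5, f(5) = 1/3, f(5.25) = 0.32.
Sum = Σ Δt_i · f(t_i).
Sum = 1.99.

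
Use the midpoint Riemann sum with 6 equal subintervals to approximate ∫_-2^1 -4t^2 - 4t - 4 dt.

-17.75

Δt = (1 − (-2))/6 = 0.5.
Midpoints: -1.75, -1.25, -0.75, -0.25, 0.25, 0.75.
f(-1.75) = -9.25, f(-1.25) = -5.25, f(-0.75) = -3.25, f(-0.25) = -3.25, f(0.25) = -5.25, f(0.75) = -9.25.
Sum = Δt · [f(-1.75) + f(-1.25) + f(-0.75) + ...].
Sum = -17.75.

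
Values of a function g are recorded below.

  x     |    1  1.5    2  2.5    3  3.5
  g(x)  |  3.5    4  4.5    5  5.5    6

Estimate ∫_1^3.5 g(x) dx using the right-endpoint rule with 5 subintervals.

Δx = 0.5.
Sum = 0.5·[4 + 4.5 + 5 + 5.5 + 6] = 12.5.

12.5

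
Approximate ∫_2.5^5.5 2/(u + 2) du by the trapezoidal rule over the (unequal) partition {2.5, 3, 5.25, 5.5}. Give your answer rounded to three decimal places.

1.039

Subinterval widths: 0.5, 2.25, 0.25.
f(2.5) = 4/9, f(3) = 0.4, f(5.25) = 8/29, f(5.5) = 4/15.
On each subinterval the trapezoid contributes (Δu_i/2)·[f(u_{i-1}) + f(u_i)].
Sum ≈ 1.039.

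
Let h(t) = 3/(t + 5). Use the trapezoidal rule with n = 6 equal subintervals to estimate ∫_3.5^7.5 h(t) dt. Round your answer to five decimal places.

Δt = (7.5 − 3.5)/6 = 2/3.
h(3.5) = 6/17, h(25/6) = 18/55, h(29/6) = 18/59, h(5.5) = 2/7, h(37/6) = 18/67, h(41/6) = 18/71, h(7.5) = 0.24.
T_6 = (Δt/2)·[h(t_0) + 2h(t_1) + ... + 2h(t_{5}) + h(t_6)].
Sum ≈ 1.15781.

1.15781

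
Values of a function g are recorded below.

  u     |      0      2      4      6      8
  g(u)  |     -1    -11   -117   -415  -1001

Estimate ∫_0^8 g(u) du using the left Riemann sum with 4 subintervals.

-1088

Δu = 2.
Sum = 2·[(-1) + (-11) + (-117) + (-415)] = -1088.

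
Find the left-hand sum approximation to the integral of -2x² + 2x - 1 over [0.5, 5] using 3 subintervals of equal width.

Δx = (5 − 0.5)/3 = 1.5.
Left endpoints: 0.5, 2, 3.5.
f(0.5) = -0.5, f(2) = -5, f(3.5) = -18.5.
Sum = Δx · [f(0.5) + f(2) + f(3.5)].
Sum = -36.

-36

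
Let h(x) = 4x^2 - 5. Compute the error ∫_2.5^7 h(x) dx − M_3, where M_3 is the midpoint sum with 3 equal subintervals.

3.375

Exact integral: ∫_2.5^7 h(x) dx = 414.
M_3 = 410.625.
Error = 414 − 410.625 = 3.375.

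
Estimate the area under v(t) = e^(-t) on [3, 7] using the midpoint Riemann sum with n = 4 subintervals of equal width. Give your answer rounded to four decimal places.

0.0469

Δt = (7 − 3)/4 = 1.
Midpoints: 3.5, 4.5, 5.5, 6.5.
v(3.5) ≈ 0.0302, v(4.5) ≈ 0.0111, v(5.5) ≈ 0.0041, v(6.5) ≈ 0.0015.
Sum = Δt · [v(3.5) + v(4.5) + v(5.5) + v(6.5)].
Sum ≈ 0.0469.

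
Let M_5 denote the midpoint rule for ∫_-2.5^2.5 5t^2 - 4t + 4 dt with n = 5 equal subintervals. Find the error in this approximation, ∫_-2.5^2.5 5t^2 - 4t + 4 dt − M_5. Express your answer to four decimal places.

2.0833

Exact integral: ∫_-2.5^2.5 f(t) dt ≈ 72.083333.
M_5 = 70.
Error ≈ 72.083333 − 70 ≈ 2.0833.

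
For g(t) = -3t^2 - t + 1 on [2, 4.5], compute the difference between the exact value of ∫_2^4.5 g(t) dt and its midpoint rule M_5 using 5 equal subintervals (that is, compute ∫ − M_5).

-0.15625

Exact integral: ∫_2^4.5 g(t) dt = -88.75.
M_5 = -88.59375.
Error = -88.75 − (-88.59375) = -0.15625.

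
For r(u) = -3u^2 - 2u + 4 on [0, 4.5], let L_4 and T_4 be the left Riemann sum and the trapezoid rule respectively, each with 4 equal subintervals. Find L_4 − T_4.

L_4 = -56.98828125.
T_4 = -96.22265625.
L_4 − T_4 = 39.234375.

39.234375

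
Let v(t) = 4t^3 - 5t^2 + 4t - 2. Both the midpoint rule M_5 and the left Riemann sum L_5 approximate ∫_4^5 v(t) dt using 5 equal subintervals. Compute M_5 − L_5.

19.81

M_5 = 283.17.
L_5 = 263.36.
M_5 − L_5 = 19.81.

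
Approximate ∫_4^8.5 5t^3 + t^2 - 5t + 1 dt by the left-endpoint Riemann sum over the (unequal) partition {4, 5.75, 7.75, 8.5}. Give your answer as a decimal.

Subinterval widths: 1.75, 2, 0.75.
Left endpoints: 4, 5.75, 7.75.
f(4) = 317, f(5.75) = 955.859375, f(7.75) = 2349.734375.
Sum = Σ Δt_i · f(t_i).
Sum = 4228.76953125.

4228.76953125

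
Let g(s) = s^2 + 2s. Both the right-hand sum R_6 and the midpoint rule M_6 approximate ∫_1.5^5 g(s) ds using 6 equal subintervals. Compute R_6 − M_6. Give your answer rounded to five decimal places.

R_6 ≈ 72.1672454.
M_6 ≈ 63.1924190.
R_6 − M_6 ≈ 8.97483.

8.97483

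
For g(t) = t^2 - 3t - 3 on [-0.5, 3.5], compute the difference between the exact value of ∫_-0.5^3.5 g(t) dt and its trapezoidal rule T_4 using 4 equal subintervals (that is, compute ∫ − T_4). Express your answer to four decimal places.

-0.6667

Exact integral: ∫_-0.5^3.5 g(t) dt ≈ -15.666667.
T_4 = -15.
Error ≈ -15.666667 − (-15) ≈ -0.6667.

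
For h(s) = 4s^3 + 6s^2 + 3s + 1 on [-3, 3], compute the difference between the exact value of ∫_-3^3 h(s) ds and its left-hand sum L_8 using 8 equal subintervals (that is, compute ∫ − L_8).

Exact integral: ∫_-3^3 h(s) ds = 114.
L_8 = 29.625.
Error = 114 − 29.625 = 84.375.

84.375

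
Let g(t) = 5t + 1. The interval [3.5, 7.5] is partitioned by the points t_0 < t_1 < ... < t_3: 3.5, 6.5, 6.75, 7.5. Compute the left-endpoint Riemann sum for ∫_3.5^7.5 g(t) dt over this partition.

Subinterval widths: 3, 0.25, 0.75.
Left endpoints: 3.5, 6.5, 6.75.
g(3.5) = 18.5, g(6.5) = 33.5, g(6.75) = 34.75.
Sum = Σ Δt_i · g(t_i).
Sum = 89.9375.

89.9375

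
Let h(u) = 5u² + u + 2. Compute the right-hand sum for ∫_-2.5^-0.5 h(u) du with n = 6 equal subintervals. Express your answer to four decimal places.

Δu = (-0.5 − (-2.5))/6 = 1/3.
Right endpoints: -13/6, -11/6, -1.5, -7/6, -5/6, -0.5.
h(-13/6) = 839/36, h(-11/6) = 611/36, h(-1.5) = 11.75, h(-7/6) = 275/36, h(-5/6) = 167/36, h(-0.5) = 2.75.
Sum = Δu · [h(-13/6) + h(-11/6) + h(-1.5) + ...].
Sum ≈ 22.3519.

22.3519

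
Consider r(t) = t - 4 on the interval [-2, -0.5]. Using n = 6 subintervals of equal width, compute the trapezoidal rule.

Δt = (-0.5 − (-2))/6 = 0.25.
r(-2) = -6, r(-1.75) = -5.75, r(-1.5) = -5.5, r(-1.25) = -5.25, r(-1) = -5, r(-0.75) = -4.75, r(-0.5) = -4.5.
T_6 = (Δt/2)·[r(t_0) + 2r(t_1) + ... + 2r(t_{5}) + r(t_6)].
Sum = -7.875.

-7.875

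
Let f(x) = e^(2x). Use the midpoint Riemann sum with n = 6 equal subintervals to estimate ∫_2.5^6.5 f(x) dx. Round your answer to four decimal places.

205563.5785

Δx = (6.5 − 2.5)/6 = 2/3.
Midpoints: 17/6, 3.5, 25/6, 29/6, 5.5, 37/6.
f(17/6) ≈ 289.0694, f(3.5) ≈ 1096.6332, f(25/6) ≈ 4160.2620, f(29/6) ≈ 15782.6524, f(5.5) ≈ 59874.1417, f(37/6) ≈ 227142.6091.
Sum = Δx · [f(17/6) + f(3.5) + f(25/6) + ...].
Sum ≈ 205563.5785.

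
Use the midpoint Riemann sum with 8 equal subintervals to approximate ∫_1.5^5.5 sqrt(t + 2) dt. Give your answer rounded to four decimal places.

9.3287

Δt = (5.5 − 1.5)/8 = 0.5.
Midpoints: 1.75, 2.25, 2.75, 3.25, 3.75, 4.25, 4.75, 5.25.
f(1.75) ≈ 1.9365, f(2.25) ≈ 2.0616, f(2.75) ≈ 2.1794, f(3.25) ≈ 2.2913, f(3.75) ≈ 2.3979, f(4.25) ≈ 2.5000, f(4.75) ≈ 2.5981, f(5.25) ≈ 2.6926.
Sum = Δt · [f(1.75) + f(2.25) + f(2.75) + ...].
Sum ≈ 9.3287.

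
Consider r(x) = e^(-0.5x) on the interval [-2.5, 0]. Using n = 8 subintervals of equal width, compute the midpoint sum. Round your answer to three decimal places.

4.976

Δx = (0 − (-2.5))/8 = 0.3125.
Midpoints: -2.34375, -2.03125, -1.71875, -1.40625, -1.09375, -0.78125, -0.46875, -0.15625.
r(-2.34375) ≈ 3.228, r(-2.03125) ≈ 2.761, r(-1.71875) ≈ 2.362, r(-1.40625) ≈ 2.020, r(-1.09375) ≈ 1.728, r(-0.78125) ≈ 1.478, r(-0.46875) ≈ 1.264, r(-0.15625) ≈ 1.081.
Sum = Δx · [r(-2.34375) + r(-2.03125) + r(-1.71875) + ...].
Sum ≈ 4.976.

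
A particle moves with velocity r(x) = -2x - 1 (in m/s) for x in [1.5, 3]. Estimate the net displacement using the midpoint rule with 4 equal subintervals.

-8.25

Δx = (3 − 1.5)/4 = 0.375.
Midpoints: 1.6875, 2.0625, 2.4375, 2.8125.
r(1.6875) = -4.375, r(2.0625) = -5.125, r(2.4375) = -5.875, r(2.8125) = -6.625.
Sum = Δx · [r(1.6875) + r(2.0625) + r(2.4375) + r(2.8125)].
Sum = -8.25.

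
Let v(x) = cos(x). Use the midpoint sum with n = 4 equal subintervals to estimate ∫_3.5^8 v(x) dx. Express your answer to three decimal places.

Δx = (8 − 3.5)/4 = 1.125.
Midpoints: 4.0625, 5.1875, 6.3125, 7.4375.
v(4.0625) ≈ -0.605, v(5.1875) ≈ 0.457, v(6.3125) ≈ 1.000, v(7.4375) ≈ 0.405.
Sum = Δx · [v(4.0625) + v(5.1875) + v(6.3125) + v(7.4375)].
Sum ≈ 1.414.

1.414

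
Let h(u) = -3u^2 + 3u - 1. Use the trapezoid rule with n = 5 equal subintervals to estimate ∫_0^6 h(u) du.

-172.32

Δu = (6 − 0)/5 = 1.2.
h(0) = -1, h(1.2) = -1.72, h(2.4) = -11.08, h(3.6) = -29.08, h(4.8) = -55.72, h(6) = -91.
T_5 = (Δu/2)·[h(u_0) + 2h(u_1) + ... + 2h(u_{4}) + h(u_5)].
Sum = -172.32.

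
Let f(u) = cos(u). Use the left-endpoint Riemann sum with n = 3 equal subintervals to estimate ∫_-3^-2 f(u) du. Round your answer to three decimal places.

Δu = (-2 − (-3))/3 = 1/3.
Left endpoints: -3, -8/3, -7/3.
f(-3) ≈ -0.990, f(-8/3) ≈ -0.889, f(-7/3) ≈ -0.691.
Sum = Δu · [f(-3) + f(-8/3) + f(-7/3)].
Sum ≈ -0.857.

-0.857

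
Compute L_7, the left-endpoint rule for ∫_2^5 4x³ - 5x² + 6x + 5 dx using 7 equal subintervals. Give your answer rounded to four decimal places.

413.7551

Δx = (5 − 2)/7 = 3/7.
Left endpoints: 2, 17/7, 20/7, 23/7, 26/7, 29/7, 32/7.
f(2) = 29, f(17/7) = 16250/343, f(20/7) = 25595/343, f(23/7) = 38630/343, f(26/7) = 56003/343, f(29/7) = 78362/343, f(32/7) = 106355/343.
Sum = Δx · [f(2) + f(17/7) + f(20/7) + ...].
Sum ≈ 413.7551.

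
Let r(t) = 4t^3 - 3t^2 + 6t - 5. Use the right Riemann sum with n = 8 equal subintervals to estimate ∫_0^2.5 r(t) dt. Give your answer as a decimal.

Δt = (2.5 − 0)/8 = 0.3125.
Right endpoints: 0.3125, 0.625, 0.9375, 1.25, 1.5625, 1.875, 2.1875, 2.5.
r(0.3125) = -3375/1024, r(0.625) = -1.4453125, r(0.9375) = 1315/1024, r(1.25) = 5.625, r(1.5625) = 12605/1024, r(1.875) = 22.0703125, r(2.1875) = 36495/1024, r(2.5) = 53.75.
Sum = Δt · [r(0.3125) + r(0.625) + r(0.9375) + ...].
Sum = 39.35546875.

39.35546875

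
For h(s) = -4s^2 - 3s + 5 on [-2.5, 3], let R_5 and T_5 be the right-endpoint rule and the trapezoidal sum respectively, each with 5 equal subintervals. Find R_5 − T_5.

R_5 = -53.02.
T_5 = -37.895.
R_5 − T_5 = -15.125.

-15.125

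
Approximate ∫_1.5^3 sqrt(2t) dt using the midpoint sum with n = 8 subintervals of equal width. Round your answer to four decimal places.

Δt = (3 − 1.5)/8 = 0.1875.
Midpoints: 1.59375, 1.78125, 1.96875, 2.15625, 2.34375, 2.53125, 2.71875, 2.90625.
f(1.59375) ≈ 1.7854, f(1.78125) ≈ 1.8875, f(1.96875) ≈ 1.9843, f(2.15625) ≈ 2.0767, f(2.34375) ≈ 2.1651, f(2.53125) ≈ 2.2500, f(2.71875) ≈ 2.3318, f(2.90625) ≈ 2.4109.
Sum = Δt · [f(1.59375) + f(1.78125) + f(1.96875) + ...].
Sum ≈ 3.1672.

3.1672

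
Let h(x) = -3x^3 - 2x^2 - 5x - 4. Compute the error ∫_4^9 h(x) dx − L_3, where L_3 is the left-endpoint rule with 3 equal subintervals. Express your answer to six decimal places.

-1651.620370

Exact integral: ∫_4^9 h(x) dx ≈ -5354.58333333.
L_3 ≈ -3702.96296296.
Error ≈ -5354.58333333 − (-3702.96296296) ≈ -1651.620370.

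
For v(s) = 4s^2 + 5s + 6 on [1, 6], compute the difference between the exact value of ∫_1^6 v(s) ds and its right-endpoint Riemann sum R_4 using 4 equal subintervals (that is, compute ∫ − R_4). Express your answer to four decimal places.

Exact integral: ∫_1^6 v(s) ds ≈ 404.166667.
R_4 = 512.5.
Error ≈ 404.166667 − 512.5 ≈ -108.3333.

-108.3333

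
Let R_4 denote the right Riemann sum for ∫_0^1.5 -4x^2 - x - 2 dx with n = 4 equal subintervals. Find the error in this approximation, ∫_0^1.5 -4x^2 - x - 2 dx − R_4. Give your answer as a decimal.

Exact integral: ∫_0^1.5 f(x) dx = -8.625.
R_4 = -10.734375.
Error = -8.625 − (-10.734375) = 2.109375.

2.109375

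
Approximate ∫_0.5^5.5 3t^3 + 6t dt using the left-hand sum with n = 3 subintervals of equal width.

398.125

Δt = (5.5 − 0.5)/3 = 5/3.
Left endpoints: 0.5, 13/6, 23/6.
f(0.5) = 3.375, f(13/6) = 3133/72, f(23/6) = 13823/72.
Sum = Δt · [f(0.5) + f(13/6) + f(23/6)].
Sum = 398.125.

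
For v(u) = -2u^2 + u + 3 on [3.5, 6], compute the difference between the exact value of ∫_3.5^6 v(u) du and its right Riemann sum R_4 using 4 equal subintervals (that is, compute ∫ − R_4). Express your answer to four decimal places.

Exact integral: ∫_3.5^6 v(u) du ≈ -96.041667.
R_4 = -110.4296875.
Error ≈ -96.041667 − (-110.4296875) ≈ 14.3880.

14.3880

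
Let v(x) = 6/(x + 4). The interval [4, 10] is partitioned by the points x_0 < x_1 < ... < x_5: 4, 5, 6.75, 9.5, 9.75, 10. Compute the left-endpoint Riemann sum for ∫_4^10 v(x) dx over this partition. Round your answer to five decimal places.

Subinterval widths: 1, 1.75, 2.75, 0.25, 0.25.
Left endpoints: 4, 5, 6.75, 9.5, 9.75.
v(4) = 0.75, v(5) = 2/3, v(6.75) = 24/43, v(9.5) = 4/9, v(9.75) = 24/55.
Sum = Σ Δx_i · v(x_i).
Sum ≈ 3.67175.

3.67175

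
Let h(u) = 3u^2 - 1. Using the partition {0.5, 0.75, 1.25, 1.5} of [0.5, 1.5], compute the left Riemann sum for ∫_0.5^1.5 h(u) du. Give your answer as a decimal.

Subinterval widths: 0.25, 0.5, 0.25.
Left endpoints: 0.5, 0.75, 1.25.
h(0.5) = -0.25, h(0.75) = 0.6875, h(1.25) = 3.6875.
Sum = Σ Δu_i · h(u_i).
Sum = 1.203125.

1.203125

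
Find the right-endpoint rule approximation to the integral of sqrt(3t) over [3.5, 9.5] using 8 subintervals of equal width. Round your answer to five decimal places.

Δt = (9.5 − 3.5)/8 = 0.75.
Right endpoints: 4.25, 5, 5.75, 6.5, 7.25, 8, 8.75, 9.5.
f(4.25) ≈ 3.57071, f(5) ≈ 3.87298, f(5.75) ≈ 4.15331, f(6.5) ≈ 4.41588, f(7.25) ≈ 4.66369, f(8) ≈ 4.89898, f(8.75) ≈ 5.12348, f(9.5) ≈ 5.33854.
Sum = Δt · [f(4.25) + f(5) + f(5.75) + ...].
Sum ≈ 27.02818.

27.02818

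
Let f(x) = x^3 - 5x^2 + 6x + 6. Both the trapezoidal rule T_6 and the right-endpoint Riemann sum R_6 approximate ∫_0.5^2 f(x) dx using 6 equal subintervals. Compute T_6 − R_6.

0.234375

T_6 = 11.08984375.
R_6 = 10.85546875.
T_6 − R_6 = 0.234375.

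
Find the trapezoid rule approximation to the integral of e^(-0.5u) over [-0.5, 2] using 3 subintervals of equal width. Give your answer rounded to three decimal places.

1.859

Δu = (2 − (-0.5))/3 = 5/6.
f(-0.5) ≈ 1.284, f(1/3) ≈ 0.846, f(7/6) ≈ 0.558, f(2) ≈ 0.368.
T_3 = (Δu/2)·[f(u_0) + 2f(u_1) + 2f(u_2) + f(u_3)].
Sum ≈ 1.859.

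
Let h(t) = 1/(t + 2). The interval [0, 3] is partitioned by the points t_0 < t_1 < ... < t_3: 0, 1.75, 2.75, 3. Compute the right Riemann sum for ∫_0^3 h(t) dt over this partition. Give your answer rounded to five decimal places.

0.72719

Subinterval widths: 1.75, 1, 0.25.
Right endpoints: 1.75, 2.75, 3.
h(1.75) = 4/15, h(2.75) = 4/19, h(3) = 0.2.
Sum = Σ Δt_i · h(t_i).
Sum ≈ 0.72719.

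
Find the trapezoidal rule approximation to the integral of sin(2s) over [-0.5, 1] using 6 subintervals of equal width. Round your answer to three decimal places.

0.468

Δs = (1 − (-0.5))/6 = 0.25.
f(-0.5) ≈ -0.841, f(-0.25) ≈ -0.479, f(0) ≈ 0.000, f(0.25) ≈ 0.479, f(0.5) ≈ 0.841, f(0.75) ≈ 0.997, f(1) ≈ 0.909.
T_6 = (Δs/2)·[f(s_0) + 2f(s_1) + ... + 2f(s_{5}) + f(s_6)].
Sum ≈ 0.468.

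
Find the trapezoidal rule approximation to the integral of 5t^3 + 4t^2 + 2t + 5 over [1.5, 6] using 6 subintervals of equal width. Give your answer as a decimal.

1978.83984375

Δt = (6 − 1.5)/6 = 0.75.
f(1.5) = 33.875, f(2.25) = 86.703125, f(3) = 182, f(3.75) = 332.421875, f(4.5) = 550.625, f(5.25) = 849.265625, f(6) = 1241.
T_6 = (Δt/2)·[f(t_0) + 2f(t_1) + ... + 2f(t_{5}) + f(t_6)].
Sum = 1978.83984375.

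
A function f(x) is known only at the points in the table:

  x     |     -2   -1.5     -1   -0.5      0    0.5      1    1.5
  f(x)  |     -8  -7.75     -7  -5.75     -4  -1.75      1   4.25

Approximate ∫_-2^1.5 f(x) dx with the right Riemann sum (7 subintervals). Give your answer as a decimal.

Δx = 0.5.
Sum = 0.5·[(-7.75) + (-7) + (-5.75) + (-4) + (-1.75) + 1 + 4.25] = -10.5.

-10.5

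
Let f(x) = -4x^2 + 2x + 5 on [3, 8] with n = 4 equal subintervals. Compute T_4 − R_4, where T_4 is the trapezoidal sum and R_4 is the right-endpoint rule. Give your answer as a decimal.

T_4 = -571.875.
R_4 = -703.125.
T_4 − R_4 = 131.25.

131.25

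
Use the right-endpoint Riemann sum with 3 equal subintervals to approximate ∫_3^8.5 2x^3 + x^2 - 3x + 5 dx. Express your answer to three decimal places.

Δx = (8.5 − 3)/3 = 11/6.
Right endpoints: 29/6, 20/3, 8.5.
f(29/6) = 12943/54, f(20/3) = 16795/27, f(8.5) = 1280.
Sum = Δx · [f(29/6) + f(20/3) + f(8.5)].
Sum ≈ 3926.491.

3926.491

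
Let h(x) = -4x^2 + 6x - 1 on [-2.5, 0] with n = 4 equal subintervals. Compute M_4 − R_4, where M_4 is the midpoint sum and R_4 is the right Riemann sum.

-11.5234375

M_4 = -41.7578125.
R_4 = -30.234375.
M_4 − R_4 = -11.5234375.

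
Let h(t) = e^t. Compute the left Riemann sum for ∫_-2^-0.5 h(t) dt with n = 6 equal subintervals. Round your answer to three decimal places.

0.415

Δt = (-0.5 − (-2))/6 = 0.25.
Left endpoints: -2, -1.75, -1.5, -1.25, -1, -0.75.
h(-2) ≈ 0.135, h(-1.75) ≈ 0.174, h(-1.5) ≈ 0.223, h(-1.25) ≈ 0.287, h(-1) ≈ 0.368, h(-0.75) ≈ 0.472.
Sum = Δt · [h(-2) + h(-1.75) + h(-1.5) + ...].
Sum ≈ 0.415.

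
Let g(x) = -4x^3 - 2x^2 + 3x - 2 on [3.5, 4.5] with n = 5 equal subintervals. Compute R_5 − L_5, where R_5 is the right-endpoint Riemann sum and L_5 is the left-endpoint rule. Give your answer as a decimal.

R_5 = -303.1.
L_5 = -261.9.
R_5 − L_5 = -41.2.

-41.2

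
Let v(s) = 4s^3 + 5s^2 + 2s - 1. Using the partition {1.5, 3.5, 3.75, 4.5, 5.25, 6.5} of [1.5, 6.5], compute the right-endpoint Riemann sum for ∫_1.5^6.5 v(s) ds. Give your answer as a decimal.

Subinterval widths: 2, 0.25, 0.75, 0.75, 1.25.
Right endpoints: 3.5, 3.75, 4.5, 5.25, 6.5.
v(3.5) = 238.75, v(3.75) = 287.75, v(4.5) = 473.75, v(5.25) = 726.125, v(6.5) = 1321.75.
Sum = Σ Δs_i · v(s_i).
Sum = 3101.53125.

3101.53125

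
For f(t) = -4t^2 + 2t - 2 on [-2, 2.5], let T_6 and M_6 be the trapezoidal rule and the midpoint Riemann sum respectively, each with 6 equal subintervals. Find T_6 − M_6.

T_6 = -39.9375.
M_6 = -37.40625.
T_6 − M_6 = -2.53125.

-2.53125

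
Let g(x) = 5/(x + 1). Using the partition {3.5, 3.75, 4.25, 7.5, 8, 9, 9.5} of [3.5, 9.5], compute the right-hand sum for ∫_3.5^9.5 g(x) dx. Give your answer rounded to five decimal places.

Subinterval widths: 0.25, 0.5, 3.25, 0.5, 1, 0.5.
Right endpoints: 3.75, 4.25, 7.5, 8, 9, 9.5.
g(3.75) = 20/19, g(4.25) = 20/21, g(7.5) = 10/17, g(8) = 5/9, g(9) = 0.5, g(9.5) = 10/21.
Sum = Σ Δx_i · g(x_i).
Sum ≈ 3.66699.

3.66699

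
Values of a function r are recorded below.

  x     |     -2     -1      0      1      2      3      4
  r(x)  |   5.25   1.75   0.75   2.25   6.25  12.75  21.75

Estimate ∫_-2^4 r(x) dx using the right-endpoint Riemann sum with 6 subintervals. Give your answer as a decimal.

Δx = 1.
Sum = 1·[1.75 + 0.75 + 2.25 + 6.25 + 12.75 + 21.75] = 45.5.

45.5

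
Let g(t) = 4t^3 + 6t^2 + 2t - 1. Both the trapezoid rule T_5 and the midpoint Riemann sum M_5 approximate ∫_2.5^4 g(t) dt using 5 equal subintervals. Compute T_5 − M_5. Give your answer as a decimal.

1.51875

T_5 = 322.95.
M_5 = 321.43125.
T_5 − M_5 = 1.51875.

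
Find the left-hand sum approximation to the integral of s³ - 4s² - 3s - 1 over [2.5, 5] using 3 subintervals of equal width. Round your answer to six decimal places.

-39.074074

Δs = (5 − 2.5)/3 = 5/6.
Left endpoints: 2.5, 10/3, 25/6.
f(2.5) = -17.875, f(10/3) = -497/27, f(25/6) = -2291/216.
Sum = Δs · [f(2.5) + f(10/3) + f(25/6)].
Sum ≈ -39.074074.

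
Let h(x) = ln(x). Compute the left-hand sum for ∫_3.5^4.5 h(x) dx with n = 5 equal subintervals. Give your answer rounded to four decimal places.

1.3583

Δx = (4.5 − 3.5)/5 = 0.2.
Left endpoints: 3.5, 3.7, 3.9, 4.1, 4.3.
h(3.5) ≈ 1.2528, h(3.7) ≈ 1.3083, h(3.9) ≈ 1.3610, h(4.1) ≈ 1.4110, h(4.3) ≈ 1.4586.
Sum = Δx · [h(3.5) + h(3.7) + h(3.9) + h(4.1) + h(4.3)].
Sum ≈ 1.3583.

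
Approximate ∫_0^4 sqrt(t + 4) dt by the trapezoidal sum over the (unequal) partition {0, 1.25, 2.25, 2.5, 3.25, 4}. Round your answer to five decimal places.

9.74505

Subinterval widths: 1.25, 1, 0.25, 0.75, 0.75.
f(0) ≈ 2.00000, f(1.25) ≈ 2.29129, f(2.25) ≈ 2.50000, f(2.5) ≈ 2.54951, f(3.25) ≈ 2.69258, f(4) ≈ 2.82843.
On each subinterval the trapezoid contributes (Δt_i/2)·[f(t_{i-1}) + f(t_i)].
Sum ≈ 9.74505.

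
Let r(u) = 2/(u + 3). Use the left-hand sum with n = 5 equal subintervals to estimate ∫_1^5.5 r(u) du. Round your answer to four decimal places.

Δu = (5.5 − 1)/5 = 0.9.
Left endpoints: 1, 1.9, 2.8, 3.7, 4.6.
r(1) = 0.5, r(1.9) = 20/49, r(2.8) = 10/29, r(3.7) = 20/67, r(4.6) = 5/19.
Sum = Δu · [r(1) + r(1.9) + r(2.8) + r(3.7) + r(4.6)].
Sum ≈ 1.6332.

1.6332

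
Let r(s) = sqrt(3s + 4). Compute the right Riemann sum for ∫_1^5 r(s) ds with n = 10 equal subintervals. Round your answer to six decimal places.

14.628288

Δs = (5 − 1)/10 = 0.4.
Right endpoints: 1.4, 1.8, 2.2, 2.6, 3, 3.4, 3.8, 4.2, 4.6, 5.
r(1.4) ≈ 2.863564, r(1.8) ≈ 3.065942, r(2.2) ≈ 3.255764, r(2.6) ≈ 3.435113, r(3) ≈ 3.605551, r(3.4) ≈ 3.768289, r(3.8) ≈ 3.924283, r(4.2) ≈ 4.074310, r(4.6) ≈ 4.219005, r(5) ≈ 4.358899.
Sum = Δs · [r(1.4) + r(1.8) + r(2.2) + ...].
Sum ≈ 14.628288.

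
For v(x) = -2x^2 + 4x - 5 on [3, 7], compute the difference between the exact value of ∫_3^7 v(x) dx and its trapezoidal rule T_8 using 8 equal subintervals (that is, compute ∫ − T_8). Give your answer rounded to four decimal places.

0.3333

Exact integral: ∫_3^7 v(x) dx ≈ -150.666667.
T_8 = -151.
Error ≈ -150.666667 − (-151) ≈ 0.3333.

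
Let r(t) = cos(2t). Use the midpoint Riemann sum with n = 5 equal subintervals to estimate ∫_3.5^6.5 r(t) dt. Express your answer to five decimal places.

-0.12582

Δt = (6.5 − 3.5)/5 = 0.6.
Midpoints: 3.8, 4.4, 5, 5.6, 6.2.
r(3.8) ≈ 0.25126, r(4.4) ≈ -0.81109, r(5) ≈ -0.83907, r(5.6) ≈ 0.20300, r(6.2) ≈ 0.98619.
Sum = Δt · [r(3.8) + r(4.4) + r(5) + r(5.6) + r(6.2)].
Sum ≈ -0.12582.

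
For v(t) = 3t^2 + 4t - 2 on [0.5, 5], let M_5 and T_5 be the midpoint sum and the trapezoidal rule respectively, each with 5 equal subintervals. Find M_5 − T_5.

-2.73375

M_5 = 164.46375.
T_5 = 167.1975.
M_5 − T_5 = -2.73375.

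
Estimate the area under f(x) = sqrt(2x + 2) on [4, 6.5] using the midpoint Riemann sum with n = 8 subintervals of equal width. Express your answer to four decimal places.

8.8242

Δx = (6.5 − 4)/8 = 0.3125.
Midpoints: 4.15625, 4.46875, 4.78125, 5.09375, 5.40625, 5.71875, 6.03125, 6.34375.
f(4.15625) ≈ 3.2113, f(4.46875) ≈ 3.3072, f(4.78125) ≈ 3.4004, f(5.09375) ≈ 3.4911, f(5.40625) ≈ 3.5795, f(5.71875) ≈ 3.6657, f(6.03125) ≈ 3.7500, f(6.34375) ≈ 3.8324.
Sum = Δx · [f(4.15625) + f(4.46875) + f(4.78125) + ...].
Sum ≈ 8.8242.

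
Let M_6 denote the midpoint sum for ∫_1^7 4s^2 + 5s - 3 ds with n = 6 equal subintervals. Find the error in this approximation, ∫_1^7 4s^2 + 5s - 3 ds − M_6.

2

Exact integral: ∫_1^7 f(s) ds = 558.
M_6 = 556.
Error = 558 − 556 = 2.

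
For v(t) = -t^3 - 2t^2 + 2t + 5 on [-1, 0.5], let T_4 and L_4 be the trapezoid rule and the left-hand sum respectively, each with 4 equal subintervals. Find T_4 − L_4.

T_4 ≈ 6.190430.
L_4 ≈ 5.557617.
T_4 − L_4 = 0.6328125.

0.6328125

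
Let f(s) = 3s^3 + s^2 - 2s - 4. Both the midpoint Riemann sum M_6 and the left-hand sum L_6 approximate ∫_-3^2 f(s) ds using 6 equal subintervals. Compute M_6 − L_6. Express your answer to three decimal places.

M_6 ≈ -51.07060.
L_6 ≈ -91.60880.
M_6 − L_6 ≈ 40.538.

40.538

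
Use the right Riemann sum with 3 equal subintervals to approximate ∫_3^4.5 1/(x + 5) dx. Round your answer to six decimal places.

0.167011

Δx = (4.5 − 3)/3 = 0.5.
Right endpoints: 3.5, 4, 4.5.
f(3.5) = 2/17, f(4) = 1/9, f(4.5) = 2/19.
Sum = Δx · [f(3.5) + f(4) + f(4.5)].
Sum ≈ 0.167011.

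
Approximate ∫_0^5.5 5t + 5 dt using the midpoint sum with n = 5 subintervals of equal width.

103.125

Δt = (5.5 − 0)/5 = 1.1.
Midpoints: 0.55, 1.65, 2.75, 3.85, 4.95.
f(0.55) = 7.75, f(1.65) = 13.25, f(2.75) = 18.75, f(3.85) = 24.25, f(4.95) = 29.75.
Sum = Δt · [f(0.55) + f(1.65) + f(2.75) + f(3.85) + f(4.95)].
Sum = 103.125.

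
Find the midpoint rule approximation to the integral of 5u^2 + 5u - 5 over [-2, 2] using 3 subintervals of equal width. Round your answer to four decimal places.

3.7037

Δu = (2 − (-2))/3 = 4/3.
Midpoints: -4/3, 0, 4/3.
f(-4/3) = -25/9, f(0) = -5, f(4/3) = 95/9.
Sum = Δu · [f(-4/3) + f(0) + f(4/3)].
Sum ≈ 3.7037.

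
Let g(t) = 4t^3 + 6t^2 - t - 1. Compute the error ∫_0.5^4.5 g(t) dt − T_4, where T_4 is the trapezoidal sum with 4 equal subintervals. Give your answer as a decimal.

-24

Exact integral: ∫_0.5^4.5 g(t) dt = 578.
T_4 = 602.
Error = 578 − 602 = -24.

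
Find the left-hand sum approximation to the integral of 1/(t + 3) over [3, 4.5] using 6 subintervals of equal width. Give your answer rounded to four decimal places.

0.2274

Δt = (4.5 − 3)/6 = 0.25.
Left endpoints: 3, 3.25, 3.5, 3.75, 4, 4.25.
f(3) = 1/6, f(3.25) = 0.16, f(3.5) = 2/13, f(3.75) = 4/27, f(4) = 1/7, f(4.25) = 4/29.
Sum = Δt · [f(3) + f(3.25) + f(3.5) + ...].
Sum ≈ 0.2274.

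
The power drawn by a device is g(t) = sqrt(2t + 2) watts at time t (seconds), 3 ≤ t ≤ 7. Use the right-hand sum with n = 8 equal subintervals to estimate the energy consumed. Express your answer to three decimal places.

14.082

Δt = (7 − 3)/8 = 0.5.
Right endpoints: 3.5, 4, 4.5, 5, 5.5, 6, 6.5, 7.
g(3.5) ≈ 3.000, g(4) ≈ 3.162, g(4.5) ≈ 3.317, g(5) ≈ 3.464, g(5.5) ≈ 3.606, g(6) ≈ 3.742, g(6.5) ≈ 3.873, g(7) ≈ 4.000.
Sum = Δt · [g(3.5) + g(4) + g(4.5) + ...].
Sum ≈ 14.082.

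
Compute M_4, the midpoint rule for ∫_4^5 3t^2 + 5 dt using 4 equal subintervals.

65.984375

Δt = (5 − 4)/4 = 0.25.
Midpoints: 4.125, 4.375, 4.625, 4.875.
f(4.125) = 56.046875, f(4.375) = 62.421875, f(4.625) = 69.171875, f(4.875) = 76.296875.
Sum = Δt · [f(4.125) + f(4.375) + f(4.625) + f(4.875)].
Sum = 65.984375.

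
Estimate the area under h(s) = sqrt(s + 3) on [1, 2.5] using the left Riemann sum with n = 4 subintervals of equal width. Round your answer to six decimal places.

3.200605

Δs = (2.5 − 1)/4 = 0.375.
Left endpoints: 1, 1.375, 1.75, 2.125.
h(1) ≈ 2.000000, h(1.375) ≈ 2.091650, h(1.75) ≈ 2.179449, h(2.125) ≈ 2.263846.
Sum = Δs · [h(1) + h(1.375) + h(1.75) + h(2.125)].
Sum ≈ 3.200605.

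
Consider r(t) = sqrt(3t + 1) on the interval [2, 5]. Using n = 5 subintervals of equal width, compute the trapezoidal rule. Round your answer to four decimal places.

10.1009

Δt = (5 − 2)/5 = 0.6.
r(2) ≈ 2.6458, r(2.6) ≈ 2.9665, r(3.2) ≈ 3.2558, r(3.8) ≈ 3.5214, r(4.4) ≈ 3.7683, r(5) ≈ 4.0000.
T_5 = (Δt/2)·[r(t_0) + 2r(t_1) + ... + 2r(t_{4}) + r(t_5)].
Sum ≈ 10.1009.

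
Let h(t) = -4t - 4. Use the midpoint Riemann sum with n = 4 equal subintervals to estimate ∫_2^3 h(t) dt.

-14

Δt = (3 − 2)/4 = 0.25.
Midpoints: 2.125, 2.375, 2.625, 2.875.
h(2.125) = -12.5, h(2.375) = -13.5, h(2.625) = -14.5, h(2.875) = -15.5.
Sum = Δt · [h(2.125) + h(2.375) + h(2.625) + h(2.875)].
Sum = -14.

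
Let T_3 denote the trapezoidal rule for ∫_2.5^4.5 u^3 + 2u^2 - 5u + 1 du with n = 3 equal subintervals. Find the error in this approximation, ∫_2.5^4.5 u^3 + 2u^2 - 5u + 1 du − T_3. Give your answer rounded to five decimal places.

Exact integral: ∫_2.5^4.5 f(u) du ≈ 110.0833333.
T_3 ≈ 111.9351852.
Error ≈ 110.0833333 − 111.9351852 ≈ -1.85185.

-1.85185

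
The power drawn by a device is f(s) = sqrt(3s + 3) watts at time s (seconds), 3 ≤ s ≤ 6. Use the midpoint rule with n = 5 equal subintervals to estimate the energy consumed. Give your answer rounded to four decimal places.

Δs = (6 − 3)/5 = 0.6.
Midpoints: 3.3, 3.9, 4.5, 5.1, 5.7.
f(3.3) ≈ 3.5917, f(3.9) ≈ 3.8341, f(4.5) ≈ 4.0620, f(5.1) ≈ 4.2778, f(5.7) ≈ 4.4833.
Sum = Δs · [f(3.3) + f(3.9) + f(4.5) + f(5.1) + f(5.7)].
Sum ≈ 12.1493.

12.1493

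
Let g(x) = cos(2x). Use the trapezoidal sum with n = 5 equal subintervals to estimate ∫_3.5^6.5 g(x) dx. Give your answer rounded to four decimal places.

-0.1038

Δx = (6.5 − 3.5)/5 = 0.6.
g(3.5) ≈ 0.7539, g(4.1) ≈ -0.3392, g(4.7) ≈ -0.9997, g(5.3) ≈ -0.3853, g(5.9) ≈ 0.7204, g(6.5) ≈ 0.9074.
T_5 = (Δx/2)·[g(x_0) + 2g(x_1) + ... + 2g(x_{4}) + g(x_5)].
Sum ≈ -0.1038.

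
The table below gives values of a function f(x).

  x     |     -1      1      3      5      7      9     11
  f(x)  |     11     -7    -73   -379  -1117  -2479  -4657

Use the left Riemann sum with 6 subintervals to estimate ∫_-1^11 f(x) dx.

Δx = 2.
Sum = 2·[11 + (-7) + (-73) + (-379) + (-1117) + (-2479)] = -8088.

-8088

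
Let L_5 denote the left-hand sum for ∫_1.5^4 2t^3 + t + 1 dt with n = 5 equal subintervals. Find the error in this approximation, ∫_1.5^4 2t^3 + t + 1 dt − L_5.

29.21875

Exact integral: ∫_1.5^4 f(t) dt = 134.84375.
L_5 = 105.625.
Error = 134.84375 − 105.625 = 29.21875.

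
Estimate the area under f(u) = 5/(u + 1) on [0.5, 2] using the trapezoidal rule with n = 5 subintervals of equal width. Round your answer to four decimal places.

Δu = (2 − 0.5)/5 = 0.3.
f(0.5) = 10/3, f(0.8) = 25/9, f(1.1) = 50/21, f(1.4) = 25/12, f(1.7) = 50/27, f(2) = 5/3.
T_5 = (Δu/2)·[f(u_0) + 2f(u_1) + ... + 2f(u_{4}) + f(u_5)].
Sum ≈ 3.4782.

3.4782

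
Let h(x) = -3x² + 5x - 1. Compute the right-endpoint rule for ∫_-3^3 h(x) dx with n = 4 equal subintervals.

Δx = (3 − (-3))/4 = 1.5.
Right endpoints: -1.5, 0, 1.5, 3.
h(-1.5) = -15.25, h(0) = -1, h(1.5) = -0.25, h(3) = -13.
Sum = Δx · [h(-1.5) + h(0) + h(1.5) + h(3)].
Sum = -44.25.

-44.25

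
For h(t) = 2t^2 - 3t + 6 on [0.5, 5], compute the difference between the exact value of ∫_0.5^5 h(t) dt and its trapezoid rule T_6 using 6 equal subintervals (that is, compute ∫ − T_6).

-0.84375

Exact integral: ∫_0.5^5 h(t) dt = 73.125.
T_6 = 73.96875.
Error = 73.125 − 73.96875 = -0.84375.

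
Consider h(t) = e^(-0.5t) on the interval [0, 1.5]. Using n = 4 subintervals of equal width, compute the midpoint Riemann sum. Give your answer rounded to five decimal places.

1.05372

Δt = (1.5 − 0)/4 = 0.375.
Midpoints: 0.1875, 0.5625, 0.9375, 1.3125.
h(0.1875) ≈ 0.91051, h(0.5625) ≈ 0.75484, h(0.9375) ≈ 0.62578, h(1.3125) ≈ 0.51879.
Sum = Δt · [h(0.1875) + h(0.5625) + h(0.9375) + h(1.3125)].
Sum ≈ 1.05372.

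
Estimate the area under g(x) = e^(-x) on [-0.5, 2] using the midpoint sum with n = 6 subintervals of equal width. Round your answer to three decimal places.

Δx = (2 − (-0.5))/6 = 5/12.
Midpoints: -7/24, 0.125, 13/24, 23/24, 1.375, 43/24.
g(-7/24) ≈ 1.339, g(0.125) ≈ 0.882, g(13/24) ≈ 0.582, g(23/24) ≈ 0.384, g(1.375) ≈ 0.253, g(43/24) ≈ 0.167.
Sum = Δx · [g(-7/24) + g(0.125) + g(13/24) + ...].
Sum ≈ 1.502.

1.502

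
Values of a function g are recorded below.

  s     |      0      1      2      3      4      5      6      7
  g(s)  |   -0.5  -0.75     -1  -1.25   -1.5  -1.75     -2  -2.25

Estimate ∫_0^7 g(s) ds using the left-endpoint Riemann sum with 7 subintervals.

Δs = 1.
Sum = 1·[(-0.5) + (-0.75) + (-1) + (-1.25) + (-1.5) + (-1.75) + (-2)] = -8.75.

-8.75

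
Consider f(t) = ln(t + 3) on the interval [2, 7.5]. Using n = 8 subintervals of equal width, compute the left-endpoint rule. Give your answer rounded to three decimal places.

10.883

Δt = (7.5 − 2)/8 = 0.6875.
Left endpoints: 2, 2.6875, 3.375, 4.0625, 4.75, 5.4375, 6.125, 6.8125.
f(2) ≈ 1.609, f(2.6875) ≈ 1.738, f(3.375) ≈ 1.852, f(4.0625) ≈ 1.955, f(4.75) ≈ 2.048, f(5.4375) ≈ 2.133, f(6.125) ≈ 2.211, f(6.8125) ≈ 2.284.
Sum = Δt · [f(2) + f(2.6875) + f(3.375) + ...].
Sum ≈ 10.883.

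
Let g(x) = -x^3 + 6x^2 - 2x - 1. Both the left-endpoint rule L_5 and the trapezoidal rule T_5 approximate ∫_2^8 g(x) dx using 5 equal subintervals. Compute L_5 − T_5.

93.6

L_5 = 2.64.
T_5 = -90.96.
L_5 − T_5 = 93.6.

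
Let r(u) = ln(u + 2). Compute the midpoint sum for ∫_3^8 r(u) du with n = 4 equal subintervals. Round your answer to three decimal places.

Δu = (8 − 3)/4 = 1.25.
Midpoints: 3.625, 4.875, 6.125, 7.375.
r(3.625) ≈ 1.727, r(4.875) ≈ 1.928, r(6.125) ≈ 2.095, r(7.375) ≈ 2.238.
Sum = Δu · [r(3.625) + r(4.875) + r(6.125) + r(7.375)].
Sum ≈ 9.985.

9.985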